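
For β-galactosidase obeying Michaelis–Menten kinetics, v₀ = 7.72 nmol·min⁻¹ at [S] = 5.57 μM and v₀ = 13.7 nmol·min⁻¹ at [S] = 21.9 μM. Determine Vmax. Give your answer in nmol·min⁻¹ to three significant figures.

In reciprocal form, 1/v = (Km/Vmax)·(1/[S]) + 1/Vmax. The two points give (1/[S], 1/v) = (0.1795, 0.1295) and (0.04566, 0.07299).
Slope = (0.1295 − 0.07299)/(0.1795 − 0.04566) = 0.4224; intercept = 0.1295 − 0.4224×0.1795 = 0.05371.
Vmax = 1/intercept = 18.6 nmol·min⁻¹; Km = slope × Vmax = 0.4224 × 18.6 = 7.86 μM.

18.6 nmol·min⁻¹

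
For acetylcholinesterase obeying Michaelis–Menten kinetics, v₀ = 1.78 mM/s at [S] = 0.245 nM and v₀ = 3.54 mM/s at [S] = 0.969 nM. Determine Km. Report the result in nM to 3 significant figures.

From v = Vmax[S]/(Km+[S]), each point gives Vmax = v(Km+[S])/[S].
Equating: 1.78(Km+0.245)/0.245 = 3.54(Km+0.969)/0.969.
7.265·Km + 1.78 = 3.653·Km + 3.54, so (7.265 − 3.653)·Km = 3.54 − 1.78.
Km = 1.760/3.612 = 0.487 nM; then Vmax = 1.78(0.487+0.245)/0.245 = 5.32 mM/s.

0.487 nM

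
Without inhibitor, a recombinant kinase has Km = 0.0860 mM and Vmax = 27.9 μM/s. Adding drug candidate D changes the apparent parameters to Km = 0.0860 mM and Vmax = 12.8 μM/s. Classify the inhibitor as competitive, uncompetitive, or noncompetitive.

Vmax decreases (27.9 → 12.8 μM/s) while Km is unchanged — pure noncompetitive inhibition.

noncompetitive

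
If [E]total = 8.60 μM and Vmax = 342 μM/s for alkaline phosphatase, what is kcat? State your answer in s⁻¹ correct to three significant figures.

kcat = Vmax/[E]total = 342 μM/s / 8.60 μM = 39.8 s⁻¹.

39.8 s⁻¹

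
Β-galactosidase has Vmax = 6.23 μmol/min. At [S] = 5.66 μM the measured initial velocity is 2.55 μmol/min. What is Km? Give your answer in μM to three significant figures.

8.17 μM

From v = Vmax[S]/(Km+[S]), Km = [S](Vmax − v)/v.
Km = 5.66 × (6.23 − 2.55) / 2.55 = 20.83/2.55 = 8.17 μM.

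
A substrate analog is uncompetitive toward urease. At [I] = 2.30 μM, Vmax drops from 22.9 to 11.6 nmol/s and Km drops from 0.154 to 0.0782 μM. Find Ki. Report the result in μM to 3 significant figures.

Uncompetitive: Vmax,app = Vmax/α (and Km,app = Km/α) with α = 1 + [I]/Ki.
α = Vmax/Vmax,app = 22.9/11.6 = 1.974.
Since α = 1 + [I]/Ki, [I]/Ki = 1.974 − 1 = 0.9741 and Ki = 2.30/0.9741 = 2.36 μM.

2.36 μM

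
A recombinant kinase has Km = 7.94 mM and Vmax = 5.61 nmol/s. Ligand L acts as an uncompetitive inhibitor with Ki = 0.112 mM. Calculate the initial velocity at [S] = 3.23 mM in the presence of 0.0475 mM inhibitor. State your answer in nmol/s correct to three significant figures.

With α = 1 + [I]/Ki = 1 + 0.0475/0.112 = 1.424, the uncompetitive rate law is v = (Vmax/α)·[S] / (Km/α + [S]).
v = (5.61/1.424)×3.23 / (7.94/1.424 + 3.23) = 12.72/8.805 = 1.45 nmol/s.

1.45 nmol/s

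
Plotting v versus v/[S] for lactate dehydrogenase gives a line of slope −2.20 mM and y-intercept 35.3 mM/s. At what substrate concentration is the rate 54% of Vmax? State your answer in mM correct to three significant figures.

The Eadie–Hofstee slope gives Km = 2.20 mM (slope = −Km).
v/Vmax = [S]/(Km+[S]) = 0.54 ⇒ [S] = Km·0.54/(1−0.54) = 2.20 × 1.174 = 2.58 mM.

2.58 mM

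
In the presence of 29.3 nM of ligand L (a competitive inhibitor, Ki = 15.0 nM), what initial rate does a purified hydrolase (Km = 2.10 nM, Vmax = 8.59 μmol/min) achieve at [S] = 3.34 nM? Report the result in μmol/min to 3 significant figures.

With α = 1 + [I]/Ki = 1 + 29.3/15.0 = 2.953, the competitive rate law is v = Vmax[S] / (αKm + [S]).
v = 8.59×3.34 / (2.953×2.10 + 3.34) = 28.69/9.542 = 3.01 μmol/min.

3.01 μmol/min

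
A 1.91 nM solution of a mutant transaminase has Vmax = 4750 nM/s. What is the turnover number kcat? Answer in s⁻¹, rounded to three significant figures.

kcat = Vmax/[E]total = 4750 nM/s / 1.91 nM = 2490 s⁻¹.

2490 s⁻¹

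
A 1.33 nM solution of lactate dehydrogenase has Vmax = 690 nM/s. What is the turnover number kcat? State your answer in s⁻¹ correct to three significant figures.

519 s⁻¹

kcat = Vmax/[E]total = 690 nM/s / 1.33 nM = 519 s⁻¹.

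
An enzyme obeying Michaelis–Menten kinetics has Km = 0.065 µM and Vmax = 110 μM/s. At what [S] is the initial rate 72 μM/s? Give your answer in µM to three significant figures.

Rearranging v = Vmax[S]/(Km+[S]) gives [S] = Km·v/(Vmax − v).
[S] = 0.065 × 72 / (110 − 72) = 4.680/38.00 = 0.123 µM.

0.123 µM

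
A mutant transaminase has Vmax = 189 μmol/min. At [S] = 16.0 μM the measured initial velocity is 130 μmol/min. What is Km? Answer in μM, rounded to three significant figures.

7.26 μM

From v = Vmax[S]/(Km+[S]), Km = [S](Vmax − v)/v.
Km = 16.0 × (189 − 130) / 130 = 944.0/130 = 7.26 μM.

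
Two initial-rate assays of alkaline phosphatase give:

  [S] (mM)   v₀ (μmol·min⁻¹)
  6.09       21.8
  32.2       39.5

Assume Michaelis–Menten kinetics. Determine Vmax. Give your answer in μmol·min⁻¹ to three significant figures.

48.7 μmol·min⁻¹

In reciprocal form, 1/v = (Km/Vmax)·(1/[S]) + 1/Vmax. The two points give (1/[S], 1/v) = (0.1642, 0.04587) and (0.03106, 0.02532).
Slope = (0.04587 − 0.02532)/(0.1642 − 0.03106) = 0.1544; intercept = 0.04587 − 0.1544×0.1642 = 0.02052.
Vmax = 1/intercept = 48.7 μmol·min⁻¹; Km = slope × Vmax = 0.1544 × 48.7 = 7.52 mM.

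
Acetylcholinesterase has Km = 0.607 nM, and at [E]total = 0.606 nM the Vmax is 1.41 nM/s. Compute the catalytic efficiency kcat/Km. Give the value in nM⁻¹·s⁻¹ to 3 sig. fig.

kcat = Vmax/[E]total = 1.41/0.606 = 2.33 s⁻¹.
kcat/Km = 2.33/0.607 = 3.83 nM⁻¹·s⁻¹.

3.83 nM⁻¹·s⁻¹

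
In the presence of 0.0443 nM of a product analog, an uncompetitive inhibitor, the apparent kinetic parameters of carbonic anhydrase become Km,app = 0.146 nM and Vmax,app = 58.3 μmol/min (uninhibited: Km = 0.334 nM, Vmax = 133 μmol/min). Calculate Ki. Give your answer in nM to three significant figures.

0.0346 nM

Uncompetitive: Vmax,app = Vmax/α (and Km,app = Km/α) with α = 1 + [I]/Ki.
α = Vmax/Vmax,app = 133/58.3 = 2.281.
Since α = 1 + [I]/Ki, [I]/Ki = 2.281 − 1 = 1.281 and Ki = 0.0443/1.281 = 0.0346 nM.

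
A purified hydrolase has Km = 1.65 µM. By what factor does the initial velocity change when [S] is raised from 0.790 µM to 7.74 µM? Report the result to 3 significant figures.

The fractional saturations are [S]/(Km+[S]) = 0.790/2.440 = 0.3238 and 7.74/9.390 = 0.8243.
v₂/v₁ is just their ratio: 0.8243/0.3238 = 2.55.

2.55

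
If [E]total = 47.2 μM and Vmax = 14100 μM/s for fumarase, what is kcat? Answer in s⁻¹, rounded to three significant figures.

kcat = Vmax/[E]total = 14100 μM/s / 47.2 μM = 299 s⁻¹.

299 s⁻¹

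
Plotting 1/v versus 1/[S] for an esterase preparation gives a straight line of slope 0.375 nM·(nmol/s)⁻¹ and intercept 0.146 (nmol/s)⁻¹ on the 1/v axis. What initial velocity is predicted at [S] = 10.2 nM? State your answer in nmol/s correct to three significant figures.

5.47 nmol/s

The y-intercept is 1/Vmax, so Vmax = 1/0.146 = 6.85 nmol/s.
The slope is Km/Vmax, so Km = 0.375 × 6.85 = 2.57 nM.
Then v = 6.85 × 10.2/(2.57 + 10.2) = 5.47 nmol/s.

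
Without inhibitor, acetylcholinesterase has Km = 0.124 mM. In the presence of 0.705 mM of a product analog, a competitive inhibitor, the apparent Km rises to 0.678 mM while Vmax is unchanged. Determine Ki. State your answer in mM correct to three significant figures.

Competitive: Km,app = α·Km with α = 1 + [I]/Ki.
α = Km,app/Km = 0.678/0.124 = 5.468.
Since α = 1 + [I]/Ki, [I]/Ki = 5.468 − 1 = 4.468 and Ki = 0.705/4.468 = 0.158 mM.

0.158 mM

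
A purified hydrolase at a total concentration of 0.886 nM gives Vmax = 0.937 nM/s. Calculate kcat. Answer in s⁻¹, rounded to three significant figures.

kcat = Vmax/[E]total = 0.937 nM/s / 0.886 nM = 1.06 s⁻¹.

1.06 s⁻¹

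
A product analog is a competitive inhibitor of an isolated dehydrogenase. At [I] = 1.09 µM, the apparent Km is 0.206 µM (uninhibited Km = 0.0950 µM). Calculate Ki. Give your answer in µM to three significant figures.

Competitive: Km,app = α·Km with α = 1 + [I]/Ki.
α = Km,app/Km = 0.206/0.0950 = 2.168.
Since α = 1 + [I]/Ki, [I]/Ki = 2.168 − 1 = 1.168 and Ki = 1.09/1.168 = 0.933 µM.

0.933 µM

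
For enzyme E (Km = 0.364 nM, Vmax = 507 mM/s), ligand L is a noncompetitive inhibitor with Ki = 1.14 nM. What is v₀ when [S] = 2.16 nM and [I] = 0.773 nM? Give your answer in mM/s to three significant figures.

259 mM/s

α = 1 + [I]/Ki = 1 + 0.773/1.14 = 1.678.
For a noncompetitive inhibitor, Vmax is reduced to Vmax/α while Km is unchanged: Km,app = 0.364 nM, Vmax,app = 302 mM/s.
v = Vmax,app·[S]/(Km,app + [S]) = 302 × 2.16/(0.364 + 2.16) = 259 mM/s.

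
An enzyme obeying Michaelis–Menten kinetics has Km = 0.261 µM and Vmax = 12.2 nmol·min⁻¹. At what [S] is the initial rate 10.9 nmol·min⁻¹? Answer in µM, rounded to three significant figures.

The required fractional saturation is v/Vmax = 10.9/12.2 = 0.8934.
Then [S]/(Km+[S]) = 0.8934 ⇒ [S] = 0.261 × 0.8934/(1 − 0.8934) = 2.19 µM.

2.19 µM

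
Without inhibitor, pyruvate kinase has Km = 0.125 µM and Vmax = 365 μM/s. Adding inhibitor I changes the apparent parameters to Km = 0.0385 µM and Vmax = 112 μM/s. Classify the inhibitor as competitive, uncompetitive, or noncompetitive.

uncompetitive

Both Km and Vmax decrease by the same factor (~3.25-fold) — characteristic of uncompetitive inhibition.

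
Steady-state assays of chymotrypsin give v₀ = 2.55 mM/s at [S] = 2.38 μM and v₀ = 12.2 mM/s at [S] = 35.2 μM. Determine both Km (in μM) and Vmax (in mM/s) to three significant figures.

Km = 13.3 μM; Vmax = 16.8 mM/s

From v = Vmax[S]/(Km+[S]), each point gives Vmax = v(Km+[S])/[S].
Equating: 2.55(Km+2.38)/2.38 = 12.2(Km+35.2)/35.2.
1.071·Km + 2.55 = 0.3466·Km + 12.2, so (1.071 − 0.3466)·Km = 12.2 − 2.55.
Km = 9.650/0.7248 = 13.3 μM; then Vmax = 2.55(13.3+2.38)/2.38 = 16.8 mM/s.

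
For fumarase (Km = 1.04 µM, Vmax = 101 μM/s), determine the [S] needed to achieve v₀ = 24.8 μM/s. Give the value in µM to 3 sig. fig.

The required fractional saturation is v/Vmax = 24.8/101 = 0.2455.
Then [S]/(Km+[S]) = 0.2455 ⇒ [S] = 1.04 × 0.2455/(1 − 0.2455) = 0.338 µM.

0.338 µM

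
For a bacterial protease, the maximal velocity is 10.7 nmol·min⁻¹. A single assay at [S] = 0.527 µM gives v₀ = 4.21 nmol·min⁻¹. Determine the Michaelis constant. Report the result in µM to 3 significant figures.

0.812 µM

From v = Vmax[S]/(Km+[S]), Km = [S](Vmax − v)/v.
Km = 0.527 × (10.7 − 4.21) / 4.21 = 3.420/4.21 = 0.812 µM.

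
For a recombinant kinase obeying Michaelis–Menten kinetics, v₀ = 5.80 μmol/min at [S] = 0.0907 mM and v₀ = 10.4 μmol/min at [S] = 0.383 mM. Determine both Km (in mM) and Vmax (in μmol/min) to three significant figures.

In reciprocal form, 1/v = (Km/Vmax)·(1/[S]) + 1/Vmax. The two points give (1/[S], 1/v) = (11.03, 0.1724) and (2.611, 0.09615).
Slope = (0.1724 − 0.09615)/(11.03 − 2.611) = 0.009063; intercept = 0.1724 − 0.009063×11.03 = 0.07249.
Vmax = 1/intercept = 13.8 μmol/min; Km = slope × Vmax = 0.009063 × 13.8 = 0.125 mM.

Km = 0.125 mM; Vmax = 13.8 μmol/min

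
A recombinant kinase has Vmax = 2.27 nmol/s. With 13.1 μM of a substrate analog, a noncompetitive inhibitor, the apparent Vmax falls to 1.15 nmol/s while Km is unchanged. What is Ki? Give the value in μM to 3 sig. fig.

Noncompetitive: Vmax,app = Vmax/α with α = 1 + [I]/Ki.
α = Vmax/Vmax,app = 2.27/1.15 = 1.974.
Ki = [I]/(α − 1) = 13.1/0.9739 = 13.5 μM.

13.5 μM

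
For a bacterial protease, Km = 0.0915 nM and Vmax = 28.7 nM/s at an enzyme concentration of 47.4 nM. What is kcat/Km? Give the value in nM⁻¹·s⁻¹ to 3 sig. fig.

6.62 nM⁻¹·s⁻¹

kcat = Vmax/[E]total = 28.7/47.4 = 0.605 s⁻¹.
kcat/Km = 0.605/0.0915 = 6.62 nM⁻¹·s⁻¹.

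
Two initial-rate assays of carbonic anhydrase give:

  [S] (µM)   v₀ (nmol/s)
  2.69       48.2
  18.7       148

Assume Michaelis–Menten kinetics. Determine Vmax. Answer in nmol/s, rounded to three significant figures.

227 nmol/s

In reciprocal form, 1/v = (Km/Vmax)·(1/[S]) + 1/Vmax. The two points give (1/[S], 1/v) = (0.3717, 0.02075) and (0.05348, 0.006757).
Slope = (0.02075 − 0.006757)/(0.3717 − 0.05348) = 0.04396; intercept = 0.02075 − 0.04396×0.3717 = 0.004406.
Vmax = 1/intercept = 227 nmol/s; Km = slope × Vmax = 0.04396 × 227 = 9.98 µM.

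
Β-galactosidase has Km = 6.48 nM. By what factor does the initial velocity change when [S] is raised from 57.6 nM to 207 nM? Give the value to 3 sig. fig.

1.08

The fractional saturations are [S]/(Km+[S]) = 57.6/64.08 = 0.8989 and 207/213.5 = 0.9696.
v₂/v₁ is just their ratio: 0.9696/0.8989 = 1.08.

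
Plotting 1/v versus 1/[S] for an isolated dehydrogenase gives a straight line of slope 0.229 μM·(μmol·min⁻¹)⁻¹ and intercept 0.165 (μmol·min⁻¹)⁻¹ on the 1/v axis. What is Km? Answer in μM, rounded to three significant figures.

y-intercept = 1/Vmax ⇒ Vmax = 6.06 μmol·min⁻¹; slope = Km/Vmax ⇒ Km = slope × Vmax.
Km = 0.229 × 6.06 = 1.39 μM.

1.39 μM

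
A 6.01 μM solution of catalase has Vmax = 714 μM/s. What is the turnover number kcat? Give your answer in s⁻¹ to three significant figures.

kcat = Vmax/[E]total = 714 μM/s / 6.01 μM = 119 s⁻¹.

119 s⁻¹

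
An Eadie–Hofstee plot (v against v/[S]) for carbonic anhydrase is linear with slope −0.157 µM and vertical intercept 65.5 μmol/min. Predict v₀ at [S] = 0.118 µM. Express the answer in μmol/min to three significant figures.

28.1 μmol/min

In the Eadie–Hofstee form v = Vmax − Km·(v/[S]), the slope is −Km and the intercept is Vmax, so Km = 0.157 µM and Vmax = 65.5 μmol/min.
v = 65.5 × 0.118/(0.157 + 0.118) = 28.1 μmol/min.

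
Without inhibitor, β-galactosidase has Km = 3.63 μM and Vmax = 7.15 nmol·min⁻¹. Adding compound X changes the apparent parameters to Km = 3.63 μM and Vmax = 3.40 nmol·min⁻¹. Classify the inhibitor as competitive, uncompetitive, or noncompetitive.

noncompetitive

Vmax decreases (7.15 → 3.40 nmol·min⁻¹) while Km is unchanged — pure noncompetitive inhibition.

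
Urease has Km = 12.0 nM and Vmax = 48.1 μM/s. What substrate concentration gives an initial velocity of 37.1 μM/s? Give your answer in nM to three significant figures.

The required fractional saturation is v/Vmax = 37.1/48.1 = 0.7713.
Then [S]/(Km+[S]) = 0.7713 ⇒ [S] = 12.0 × 0.7713/(1 − 0.7713) = 40.5 nM.

40.5 nM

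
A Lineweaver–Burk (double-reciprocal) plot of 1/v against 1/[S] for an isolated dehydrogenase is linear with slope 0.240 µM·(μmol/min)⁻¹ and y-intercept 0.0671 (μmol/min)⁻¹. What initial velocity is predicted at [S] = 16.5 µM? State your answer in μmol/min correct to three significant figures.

The y-intercept is 1/Vmax, so Vmax = 1/0.0671 = 14.9 μmol/min.
The slope is Km/Vmax, so Km = 0.240 × 14.9 = 3.58 µM.
Then v = 14.9 × 16.5/(3.58 + 16.5) = 12.2 μmol/min.

12.2 μmol/min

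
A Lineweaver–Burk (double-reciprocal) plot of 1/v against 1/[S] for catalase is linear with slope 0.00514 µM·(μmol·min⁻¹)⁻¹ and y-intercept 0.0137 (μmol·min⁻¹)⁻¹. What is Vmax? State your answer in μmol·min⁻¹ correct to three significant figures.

73.0 μmol·min⁻¹

The y-intercept of a Lineweaver–Burk plot equals 1/Vmax, so Vmax = 1/0.0137 = 73.0 μmol·min⁻¹.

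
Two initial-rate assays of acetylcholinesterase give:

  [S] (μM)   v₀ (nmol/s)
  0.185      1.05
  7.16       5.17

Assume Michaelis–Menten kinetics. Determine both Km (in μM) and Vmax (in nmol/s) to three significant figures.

From v = Vmax[S]/(Km+[S]), each point gives Vmax = v(Km+[S])/[S].
Equating: 1.05(Km+0.185)/0.185 = 5.17(Km+7.16)/7.16.
5.676·Km + 1.05 = 0.7221·Km + 5.17, so (5.676 − 0.7221)·Km = 5.17 − 1.05.
Km = 4.120/4.954 = 0.832 μM; then Vmax = 1.05(0.832+0.185)/0.185 = 5.77 nmol/s.

Km = 0.832 μM; Vmax = 5.77 nmol/s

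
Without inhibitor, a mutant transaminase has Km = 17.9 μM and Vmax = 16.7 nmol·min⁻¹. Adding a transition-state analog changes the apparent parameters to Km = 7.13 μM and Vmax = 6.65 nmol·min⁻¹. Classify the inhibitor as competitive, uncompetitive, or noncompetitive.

uncompetitive

Both Km and Vmax decrease by the same factor (~2.51-fold) — characteristic of uncompetitive inhibition.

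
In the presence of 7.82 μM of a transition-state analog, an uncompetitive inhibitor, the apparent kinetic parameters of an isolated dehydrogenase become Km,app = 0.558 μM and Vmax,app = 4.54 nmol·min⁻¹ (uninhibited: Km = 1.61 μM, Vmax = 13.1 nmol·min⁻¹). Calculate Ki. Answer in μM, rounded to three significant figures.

4.15 μM

Uncompetitive: Vmax,app = Vmax/α (and Km,app = Km/α) with α = 1 + [I]/Ki.
α = Vmax/Vmax,app = 13.1/4.54 = 2.885.
Since α = 1 + [I]/Ki, [I]/Ki = 2.885 − 1 = 1.885 and Ki = 7.82/1.885 = 4.15 μM.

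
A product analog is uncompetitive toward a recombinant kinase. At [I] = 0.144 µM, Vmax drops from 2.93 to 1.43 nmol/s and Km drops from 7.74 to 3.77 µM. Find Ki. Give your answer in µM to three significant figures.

Uncompetitive: Vmax,app = Vmax/α (and Km,app = Km/α) with α = 1 + [I]/Ki.
α = Vmax/Vmax,app = 2.93/1.43 = 2.049.
Since α = 1 + [I]/Ki, [I]/Ki = 2.049 − 1 = 1.049 and Ki = 0.144/1.049 = 0.137 µM.

0.137 µM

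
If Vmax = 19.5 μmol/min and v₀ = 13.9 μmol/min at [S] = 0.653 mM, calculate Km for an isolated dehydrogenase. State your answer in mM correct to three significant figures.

From v = Vmax[S]/(Km+[S]), Km = [S](Vmax − v)/v.
Km = 0.653 × (19.5 − 13.9) / 13.9 = 3.657/13.9 = 0.263 mM.

0.263 mM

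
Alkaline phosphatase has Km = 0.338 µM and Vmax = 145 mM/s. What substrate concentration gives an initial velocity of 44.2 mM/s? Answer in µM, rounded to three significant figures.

0.148 µM

The required fractional saturation is v/Vmax = 44.2/145 = 0.3048.
Then [S]/(Km+[S]) = 0.3048 ⇒ [S] = 0.338 × 0.3048/(1 − 0.3048) = 0.148 µM.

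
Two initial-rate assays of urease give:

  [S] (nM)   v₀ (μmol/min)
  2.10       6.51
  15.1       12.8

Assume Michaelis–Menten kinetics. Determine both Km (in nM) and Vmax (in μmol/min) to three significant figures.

Km = 2.79 nM; Vmax = 15.2 μmol/min

From v = Vmax[S]/(Km+[S]), each point gives Vmax = v(Km+[S])/[S].
Equating: 6.51(Km+2.10)/2.10 = 12.8(Km+15.1)/15.1.
3.100·Km + 6.51 = 0.8477·Km + 12.8, so (3.100 − 0.8477)·Km = 12.8 − 6.51.
Km = 6.290/2.252 = 2.79 nM; then Vmax = 6.51(2.79+2.10)/2.10 = 15.2 μmol/min.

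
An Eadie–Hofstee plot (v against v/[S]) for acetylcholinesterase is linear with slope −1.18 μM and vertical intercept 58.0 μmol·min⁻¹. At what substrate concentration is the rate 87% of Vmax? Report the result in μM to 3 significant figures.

The Eadie–Hofstee slope gives Km = 1.18 μM (slope = −Km).
v/Vmax = [S]/(Km+[S]) = 0.87 ⇒ [S] = Km·0.87/(1−0.87) = 1.18 × 6.692 = 7.90 μM.

7.90 μM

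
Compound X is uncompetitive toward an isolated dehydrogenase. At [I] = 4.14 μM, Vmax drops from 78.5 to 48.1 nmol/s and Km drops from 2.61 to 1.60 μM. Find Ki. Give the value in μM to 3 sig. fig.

Uncompetitive: Vmax,app = Vmax/α (and Km,app = Km/α) with α = 1 + [I]/Ki.
α = Vmax/Vmax,app = 78.5/48.1 = 1.632.
Since α = 1 + [I]/Ki, [I]/Ki = 1.632 − 1 = 0.6320 and Ki = 4.14/0.6320 = 6.55 μM.

6.55 μM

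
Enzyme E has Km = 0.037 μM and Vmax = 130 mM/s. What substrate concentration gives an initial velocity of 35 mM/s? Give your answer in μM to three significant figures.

The required fractional saturation is v/Vmax = 35/130 = 0.2692.
Then [S]/(Km+[S]) = 0.2692 ⇒ [S] = 0.037 × 0.2692/(1 − 0.2692) = 0.0136 μM.

0.0136 μM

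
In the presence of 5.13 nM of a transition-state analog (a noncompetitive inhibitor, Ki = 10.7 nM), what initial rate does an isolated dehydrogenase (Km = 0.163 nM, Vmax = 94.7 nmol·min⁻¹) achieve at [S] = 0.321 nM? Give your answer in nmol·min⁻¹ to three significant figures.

With α = 1 + [I]/Ki = 1 + 5.13/10.7 = 1.479, the noncompetitive rate law is v = (Vmax/α)·[S] / (Km + [S]).
v = (94.7/1.479)×0.321 / (0.163 + 0.321) = 20.55/0.4840 = 42.5 nmol·min⁻¹.

42.5 nmol·min⁻¹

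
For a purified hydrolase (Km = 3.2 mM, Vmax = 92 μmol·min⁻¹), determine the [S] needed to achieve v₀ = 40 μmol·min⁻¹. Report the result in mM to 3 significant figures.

2.46 mM

The required fractional saturation is v/Vmax = 40/92 = 0.4348.
Then [S]/(Km+[S]) = 0.4348 ⇒ [S] = 3.2 × 0.4348/(1 − 0.4348) = 2.46 mM.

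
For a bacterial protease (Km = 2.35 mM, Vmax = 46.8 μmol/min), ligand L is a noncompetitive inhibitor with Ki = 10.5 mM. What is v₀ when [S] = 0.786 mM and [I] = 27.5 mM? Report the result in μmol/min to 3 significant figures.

3.24 μmol/min

α = 1 + [I]/Ki = 1 + 27.5/10.5 = 3.619.
For a noncompetitive inhibitor, Vmax is reduced to Vmax/α while Km is unchanged: Km,app = 2.35 mM, Vmax,app = 12.9 μmol/min.
v = Vmax,app·[S]/(Km,app + [S]) = 12.9 × 0.786/(2.35 + 0.786) = 3.24 μmol/min.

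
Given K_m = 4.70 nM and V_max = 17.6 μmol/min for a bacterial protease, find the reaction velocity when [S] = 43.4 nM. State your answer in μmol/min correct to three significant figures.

15.9 μmol/min

[S]/(Km+[S]) = 43.4/48.10 = 0.9023, the fractional saturation.
v = 0.9023 × Vmax = 0.9023 × 17.6 = 15.9 μmol/min.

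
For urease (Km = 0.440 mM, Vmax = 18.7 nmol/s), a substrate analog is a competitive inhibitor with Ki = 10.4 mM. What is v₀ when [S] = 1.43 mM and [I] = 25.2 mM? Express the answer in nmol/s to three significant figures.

With α = 1 + [I]/Ki = 1 + 25.2/10.4 = 3.423, the competitive rate law is v = Vmax[S] / (αKm + [S]).
v = 18.7×1.43 / (3.423×0.440 + 1.43) = 26.74/2.936 = 9.11 nmol/s.

9.11 nmol/s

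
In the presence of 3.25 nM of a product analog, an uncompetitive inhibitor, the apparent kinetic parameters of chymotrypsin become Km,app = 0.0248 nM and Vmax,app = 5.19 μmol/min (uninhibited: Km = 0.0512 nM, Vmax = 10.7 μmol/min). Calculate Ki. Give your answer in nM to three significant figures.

3.06 nM

Uncompetitive: Vmax,app = Vmax/α (and Km,app = Km/α) with α = 1 + [I]/Ki.
α = Vmax/Vmax,app = 10.7/5.19 = 2.062.
Since α = 1 + [I]/Ki, [I]/Ki = 2.062 − 1 = 1.062 and Ki = 3.25/1.062 = 3.06 nM.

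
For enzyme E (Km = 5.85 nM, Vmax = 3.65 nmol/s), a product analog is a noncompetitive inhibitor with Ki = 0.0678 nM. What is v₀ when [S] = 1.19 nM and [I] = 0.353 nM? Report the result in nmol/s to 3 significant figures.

α = 1 + [I]/Ki = 1 + 0.353/0.0678 = 6.206.
For a noncompetitive inhibitor, Vmax is reduced to Vmax/α while Km is unchanged: Km,app = 5.85 nM, Vmax,app = 0.588 nmol/s.
v = Vmax,app·[S]/(Km,app + [S]) = 0.588 × 1.19/(5.85 + 1.19) = 0.0994 nmol/s.

0.0994 nmol/s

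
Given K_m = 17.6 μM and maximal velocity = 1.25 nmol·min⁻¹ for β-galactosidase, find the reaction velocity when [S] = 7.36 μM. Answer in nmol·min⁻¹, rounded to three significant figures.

[S]/(Km+[S]) = 7.36/24.96 = 0.2949, the fractional saturation.
v = 0.2949 × Vmax = 0.2949 × 1.25 = 0.369 nmol·min⁻¹.

0.369 nmol·min⁻¹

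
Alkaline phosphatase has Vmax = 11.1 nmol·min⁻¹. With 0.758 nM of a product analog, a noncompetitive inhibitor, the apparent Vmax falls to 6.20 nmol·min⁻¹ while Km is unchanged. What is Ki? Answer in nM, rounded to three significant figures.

Noncompetitive: Vmax,app = Vmax/α with α = 1 + [I]/Ki.
α = Vmax/Vmax,app = 11.1/6.20 = 1.790.
Ki = [I]/(α − 1) = 0.758/0.7903 = 0.959 nM.

0.959 nM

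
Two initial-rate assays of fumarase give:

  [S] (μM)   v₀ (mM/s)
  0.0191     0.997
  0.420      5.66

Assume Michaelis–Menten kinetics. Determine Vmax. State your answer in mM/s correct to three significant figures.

7.28 mM/s

In reciprocal form, 1/v = (Km/Vmax)·(1/[S]) + 1/Vmax. The two points give (1/[S], 1/v) = (52.36, 1.003) and (2.381, 0.1767).
Slope = (1.003 − 0.1767)/(52.36 − 2.381) = 0.01653; intercept = 1.003 − 0.01653×52.36 = 0.1373.
Vmax = 1/intercept = 7.28 mM/s; Km = slope × Vmax = 0.01653 × 7.28 = 0.120 μM.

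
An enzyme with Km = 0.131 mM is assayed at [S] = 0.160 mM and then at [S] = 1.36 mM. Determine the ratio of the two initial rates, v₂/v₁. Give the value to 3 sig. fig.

1.66

The fractional saturations are [S]/(Km+[S]) = 0.160/0.2910 = 0.5498 and 1.36/1.491 = 0.9121.
v₂/v₁ is just their ratio: 0.9121/0.5498 = 1.66.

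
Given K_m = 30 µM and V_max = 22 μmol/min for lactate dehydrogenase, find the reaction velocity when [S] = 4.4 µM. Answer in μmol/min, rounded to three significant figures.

2.81 μmol/min

[S]/(Km+[S]) = 4.4/34.40 = 0.1279, the fractional saturation.
v = 0.1279 × Vmax = 0.1279 × 22 = 2.81 μmol/min.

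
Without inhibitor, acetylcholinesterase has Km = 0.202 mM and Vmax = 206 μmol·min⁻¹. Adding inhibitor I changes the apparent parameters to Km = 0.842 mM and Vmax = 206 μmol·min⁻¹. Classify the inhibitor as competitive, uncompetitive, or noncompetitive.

Km increases (0.202 → 0.842 mM) while Vmax is unchanged — the hallmark of competitive inhibition.

competitive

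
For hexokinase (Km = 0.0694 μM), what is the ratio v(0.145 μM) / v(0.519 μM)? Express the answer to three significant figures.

0.767

The fractional saturations are [S]/(Km+[S]) = 0.519/0.5884 = 0.8821 and 0.145/0.2144 = 0.6763.
v₂/v₁ is just their ratio: 0.6763/0.8821 = 0.767.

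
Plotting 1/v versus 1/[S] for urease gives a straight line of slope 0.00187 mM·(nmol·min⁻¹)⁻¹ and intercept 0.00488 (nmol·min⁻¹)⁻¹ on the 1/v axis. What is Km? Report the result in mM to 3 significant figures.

0.383 mM

y-intercept = 1/Vmax ⇒ Vmax = 205 nmol·min⁻¹; slope = Km/Vmax ⇒ Km = slope × Vmax.
Km = 0.00187 × 205 = 0.383 mM.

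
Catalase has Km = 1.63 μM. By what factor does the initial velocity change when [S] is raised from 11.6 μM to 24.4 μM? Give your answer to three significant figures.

1.07

Since Vmax cancels, v₂/v₁ = [S]₂(Km+[S]₁) / [S]₁(Km+[S]₂).
= 24.4×(1.63+11.6) / (11.6×(1.63+24.4)) = 322.8/301.9 = 1.07.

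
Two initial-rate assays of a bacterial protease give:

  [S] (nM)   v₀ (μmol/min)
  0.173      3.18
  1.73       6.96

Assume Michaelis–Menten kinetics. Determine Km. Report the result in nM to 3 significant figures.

0.263 nM

In reciprocal form, 1/v = (Km/Vmax)·(1/[S]) + 1/Vmax. The two points give (1/[S], 1/v) = (5.780, 0.3145) and (0.5780, 0.1437).
Slope = (0.3145 − 0.1437)/(5.780 − 0.5780) = 0.03283; intercept = 0.3145 − 0.03283×5.780 = 0.1247.
Vmax = 1/intercept = 8.02 μmol/min; Km = slope × Vmax = 0.03283 × 8.02 = 0.263 nM.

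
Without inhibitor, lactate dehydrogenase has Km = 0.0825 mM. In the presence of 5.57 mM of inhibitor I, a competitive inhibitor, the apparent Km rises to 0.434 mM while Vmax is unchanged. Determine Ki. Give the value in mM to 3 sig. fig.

1.31 mM

Competitive: Km,app = α·Km with α = 1 + [I]/Ki.
α = Km,app/Km = 0.434/0.0825 = 5.261.
Since α = 1 + [I]/Ki, [I]/Ki = 5.261 − 1 = 4.261 and Ki = 5.57/4.261 = 1.31 mM.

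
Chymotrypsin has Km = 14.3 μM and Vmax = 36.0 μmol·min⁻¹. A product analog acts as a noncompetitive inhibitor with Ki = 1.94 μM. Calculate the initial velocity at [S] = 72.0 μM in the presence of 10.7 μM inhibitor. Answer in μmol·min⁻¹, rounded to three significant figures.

4.61 μmol·min⁻¹

With α = 1 + [I]/Ki = 1 + 10.7/1.94 = 6.515, the noncompetitive rate law is v = (Vmax/α)·[S] / (Km + [S]).
v = (36.0/6.515)×72.0 / (14.3 + 72.0) = 397.8/86.30 = 4.61 μmol·min⁻¹.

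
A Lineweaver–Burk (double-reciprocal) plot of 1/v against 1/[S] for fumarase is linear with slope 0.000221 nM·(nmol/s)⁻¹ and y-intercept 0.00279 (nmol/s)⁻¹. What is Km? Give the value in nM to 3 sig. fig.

0.0792 nM

y-intercept = 1/Vmax ⇒ Vmax = 358 nmol/s; slope = Km/Vmax ⇒ Km = slope × Vmax.
Km = 0.000221 × 358 = 0.0792 nM.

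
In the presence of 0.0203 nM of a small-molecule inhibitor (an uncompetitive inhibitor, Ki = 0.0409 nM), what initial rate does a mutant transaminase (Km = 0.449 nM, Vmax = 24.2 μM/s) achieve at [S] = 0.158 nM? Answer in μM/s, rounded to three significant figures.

5.58 μM/s

With α = 1 + [I]/Ki = 1 + 0.0203/0.0409 = 1.496, the uncompetitive rate law is v = (Vmax/α)·[S] / (Km/α + [S]).
v = (24.2/1.496)×0.158 / (0.449/1.496 + 0.158) = 2.555/0.4581 = 5.58 μM/s.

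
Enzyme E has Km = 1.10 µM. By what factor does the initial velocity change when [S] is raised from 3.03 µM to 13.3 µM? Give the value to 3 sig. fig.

1.26

Since Vmax cancels, v₂/v₁ = [S]₂(Km+[S]₁) / [S]₁(Km+[S]₂).
= 13.3×(1.10+3.03) / (3.03×(1.10+13.3)) = 54.93/43.63 = 1.26.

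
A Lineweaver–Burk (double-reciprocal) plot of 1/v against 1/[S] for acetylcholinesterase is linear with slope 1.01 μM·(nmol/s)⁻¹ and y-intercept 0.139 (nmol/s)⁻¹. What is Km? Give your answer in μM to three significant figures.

y-intercept = 1/Vmax ⇒ Vmax = 7.19 nmol/s; slope = Km/Vmax ⇒ Km = slope × Vmax.
Km = 1.01 × 7.19 = 7.27 μM.

7.27 μM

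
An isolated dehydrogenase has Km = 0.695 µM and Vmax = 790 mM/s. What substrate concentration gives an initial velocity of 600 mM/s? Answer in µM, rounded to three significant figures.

2.19 µM

Rearranging v = Vmax[S]/(Km+[S]) gives [S] = Km·v/(Vmax − v).
[S] = 0.695 × 600 / (790 − 600) = 417.0/190.0 = 2.19 µM.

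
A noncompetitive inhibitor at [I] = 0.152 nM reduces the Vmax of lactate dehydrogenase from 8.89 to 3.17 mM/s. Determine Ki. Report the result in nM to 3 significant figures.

0.0842 nM

Noncompetitive: Vmax,app = Vmax/α with α = 1 + [I]/Ki.
α = Vmax/Vmax,app = 8.89/3.17 = 2.804.
Since α = 1 + [I]/Ki, [I]/Ki = 2.804 − 1 = 1.804 and Ki = 0.152/1.804 = 0.0842 nM.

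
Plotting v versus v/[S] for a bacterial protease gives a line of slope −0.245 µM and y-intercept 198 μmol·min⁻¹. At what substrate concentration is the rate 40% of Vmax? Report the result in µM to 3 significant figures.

0.163 µM

The Eadie–Hofstee slope gives Km = 0.245 µM (slope = −Km).
v/Vmax = [S]/(Km+[S]) = 0.4 ⇒ [S] = Km·0.4/(1−0.4) = 0.245 × 0.6667 = 0.163 µM.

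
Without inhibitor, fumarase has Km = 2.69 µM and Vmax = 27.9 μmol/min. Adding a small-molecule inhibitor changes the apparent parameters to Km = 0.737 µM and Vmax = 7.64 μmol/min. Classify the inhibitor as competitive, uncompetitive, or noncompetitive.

uncompetitive

Both Km and Vmax decrease by the same factor (~3.65-fold) — characteristic of uncompetitive inhibition.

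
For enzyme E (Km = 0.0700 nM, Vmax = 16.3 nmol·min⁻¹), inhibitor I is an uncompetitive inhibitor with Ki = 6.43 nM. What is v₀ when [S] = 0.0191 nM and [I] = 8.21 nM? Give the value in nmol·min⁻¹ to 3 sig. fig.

2.74 nmol·min⁻¹

With α = 1 + [I]/Ki = 1 + 8.21/6.43 = 2.277, the uncompetitive rate law is v = (Vmax/α)·[S] / (Km/α + [S]).
v = (16.3/2.277)×0.0191 / (0.0700/2.277 + 0.0191) = 0.1367/0.04984 = 2.74 nmol·min⁻¹.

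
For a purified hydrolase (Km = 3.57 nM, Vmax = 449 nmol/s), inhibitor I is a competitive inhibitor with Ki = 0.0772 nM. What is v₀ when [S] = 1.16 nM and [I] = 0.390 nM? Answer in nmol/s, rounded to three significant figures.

22.9 nmol/s

With α = 1 + [I]/Ki = 1 + 0.390/0.0772 = 6.052, the competitive rate law is v = Vmax[S] / (αKm + [S]).
v = 449×1.16 / (6.052×3.57 + 1.16) = 520.8/22.76 = 22.9 nmol/s.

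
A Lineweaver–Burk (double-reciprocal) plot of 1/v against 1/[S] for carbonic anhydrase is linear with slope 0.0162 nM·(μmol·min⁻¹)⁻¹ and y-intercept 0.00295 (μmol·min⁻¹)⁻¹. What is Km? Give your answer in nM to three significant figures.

5.49 nM

y-intercept = 1/Vmax ⇒ Vmax = 339 μmol·min⁻¹; slope = Km/Vmax ⇒ Km = slope × Vmax.
Km = 0.0162 × 339 = 5.49 nM.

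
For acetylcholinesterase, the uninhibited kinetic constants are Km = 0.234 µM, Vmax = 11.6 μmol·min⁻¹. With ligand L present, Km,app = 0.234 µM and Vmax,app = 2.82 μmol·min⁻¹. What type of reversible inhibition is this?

noncompetitive

Vmax decreases (11.6 → 2.82 μmol·min⁻¹) while Km is unchanged — pure noncompetitive inhibition.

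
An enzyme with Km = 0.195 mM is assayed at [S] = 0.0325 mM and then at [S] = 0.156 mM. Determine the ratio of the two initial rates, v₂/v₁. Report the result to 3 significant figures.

3.11

The fractional saturations are [S]/(Km+[S]) = 0.0325/0.2275 = 0.1429 and 0.156/0.3510 = 0.4444.
v₂/v₁ is just their ratio: 0.4444/0.1429 = 3.11.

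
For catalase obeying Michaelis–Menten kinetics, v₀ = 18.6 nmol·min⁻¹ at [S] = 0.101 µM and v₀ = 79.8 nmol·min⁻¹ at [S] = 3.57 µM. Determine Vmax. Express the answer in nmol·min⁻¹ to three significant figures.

From v = Vmax[S]/(Km+[S]), each point gives Vmax = v(Km+[S])/[S].
Equating: 18.6(Km+0.101)/0.101 = 79.8(Km+3.57)/3.57.
184.2·Km + 18.6 = 22.35·Km + 79.8, so (184.2 − 22.35)·Km = 79.8 − 18.6.
Km = 61.20/161.8 = 0.378 µM; then Vmax = 18.6(0.378+0.101)/0.101 = 88.3 nmol·min⁻¹.

88.3 nmol·min⁻¹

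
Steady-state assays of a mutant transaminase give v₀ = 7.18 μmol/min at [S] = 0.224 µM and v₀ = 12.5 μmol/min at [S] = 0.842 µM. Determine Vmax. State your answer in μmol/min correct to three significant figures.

From v = Vmax[S]/(Km+[S]), each point gives Vmax = v(Km+[S])/[S].
Equating: 7.18(Km+0.224)/0.224 = 12.5(Km+0.842)/0.842.
32.05·Km + 7.18 = 14.85·Km + 12.5, so (32.05 − 14.85)·Km = 12.5 − 7.18.
Km = 5.320/17.21 = 0.309 µM; then Vmax = 7.18(0.309+0.224)/0.224 = 17.1 μmol/min.

17.1 μmol/min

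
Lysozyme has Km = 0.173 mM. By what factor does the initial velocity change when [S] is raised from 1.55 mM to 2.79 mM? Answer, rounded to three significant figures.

Since Vmax cancels, v₂/v₁ = [S]₂(Km+[S]₁) / [S]₁(Km+[S]₂).
= 2.79×(0.173+1.55) / (1.55×(0.173+2.79)) = 4.807/4.593 = 1.05.

1.05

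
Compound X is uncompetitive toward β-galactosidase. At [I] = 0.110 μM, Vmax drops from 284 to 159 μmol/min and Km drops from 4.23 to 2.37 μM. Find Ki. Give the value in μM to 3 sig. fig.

0.140 μM

Uncompetitive: Vmax,app = Vmax/α (and Km,app = Km/α) with α = 1 + [I]/Ki.
α = Vmax/Vmax,app = 284/159 = 1.786.
Ki = [I]/(α − 1) = 0.110/0.7862 = 0.140 μM.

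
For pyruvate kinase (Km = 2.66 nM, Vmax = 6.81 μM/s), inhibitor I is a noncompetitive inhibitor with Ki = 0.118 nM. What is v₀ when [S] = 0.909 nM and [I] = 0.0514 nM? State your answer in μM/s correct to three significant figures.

α = 1 + [I]/Ki = 1 + 0.0514/0.118 = 1.436.
For a noncompetitive inhibitor, Vmax is reduced to Vmax/α while Km is unchanged: Km,app = 2.66 nM, Vmax,app = 4.74 μM/s.
v = Vmax,app·[S]/(Km,app + [S]) = 4.74 × 0.909/(2.66 + 0.909) = 1.21 μM/s.

1.21 μM/s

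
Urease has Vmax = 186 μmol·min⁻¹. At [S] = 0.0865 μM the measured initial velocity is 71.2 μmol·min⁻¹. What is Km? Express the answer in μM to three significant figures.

0.139 μM

v/Vmax = 71.2/186 = 0.3828 = [S]/(Km+[S]).
So Km + [S] = [S]/0.3828 = 0.2260 μM, giving Km = 0.2260 − 0.0865 = 0.139 μM.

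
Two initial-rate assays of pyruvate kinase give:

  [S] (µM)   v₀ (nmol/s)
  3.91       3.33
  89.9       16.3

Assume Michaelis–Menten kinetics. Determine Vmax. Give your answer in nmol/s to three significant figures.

19.8 nmol/s

In reciprocal form, 1/v = (Km/Vmax)·(1/[S]) + 1/Vmax. The two points give (1/[S], 1/v) = (0.2558, 0.3003) and (0.01112, 0.06135).
Slope = (0.3003 − 0.06135)/(0.2558 − 0.01112) = 0.9768; intercept = 0.3003 − 0.9768×0.2558 = 0.05048.
Vmax = 1/intercept = 19.8 nmol/s; Km = slope × Vmax = 0.9768 × 19.8 = 19.3 µM.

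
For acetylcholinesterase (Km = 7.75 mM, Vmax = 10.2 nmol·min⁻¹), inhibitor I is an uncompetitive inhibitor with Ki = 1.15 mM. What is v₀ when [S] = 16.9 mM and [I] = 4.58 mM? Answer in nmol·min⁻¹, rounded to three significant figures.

1.87 nmol·min⁻¹

α = 1 + [I]/Ki = 1 + 4.58/1.15 = 4.983.
For an uncompetitive inhibitor, both parameters are divided by α, giving Vmax/α and Km/α: Km,app = 1.56 mM, Vmax,app = 2.05 nmol·min⁻¹.
v = Vmax,app·[S]/(Km,app + [S]) = 2.05 × 16.9/(1.56 + 16.9) = 1.87 nmol·min⁻¹.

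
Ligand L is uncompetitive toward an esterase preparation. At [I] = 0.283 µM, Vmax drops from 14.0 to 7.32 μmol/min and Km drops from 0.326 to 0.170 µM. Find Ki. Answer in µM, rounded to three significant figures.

0.310 µM

Uncompetitive: Vmax,app = Vmax/α (and Km,app = Km/α) with α = 1 + [I]/Ki.
α = Vmax/Vmax,app = 14.0/7.32 = 1.913.
Since α = 1 + [I]/Ki, [I]/Ki = 1.913 − 1 = 0.9126 and Ki = 0.283/0.9126 = 0.310 µM.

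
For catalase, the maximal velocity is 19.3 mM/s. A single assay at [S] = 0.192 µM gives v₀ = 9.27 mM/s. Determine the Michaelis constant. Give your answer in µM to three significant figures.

0.208 µM

v/Vmax = 9.27/19.3 = 0.4803 = [S]/(Km+[S]).
So Km + [S] = [S]/0.4803 = 0.3997 µM, giving Km = 0.3997 − 0.192 = 0.208 µM.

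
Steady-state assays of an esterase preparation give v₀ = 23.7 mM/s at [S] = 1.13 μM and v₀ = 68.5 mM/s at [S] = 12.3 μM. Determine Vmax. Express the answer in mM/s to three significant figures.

84.7 mM/s

From v = Vmax[S]/(Km+[S]), each point gives Vmax = v(Km+[S])/[S].
Equating: 23.7(Km+1.13)/1.13 = 68.5(Km+12.3)/12.3.
20.97·Km + 23.7 = 5.569·Km + 68.5, so (20.97 − 5.569)·Km = 68.5 − 23.7.
Km = 44.80/15.40 = 2.91 μM; then Vmax = 23.7(2.91+1.13)/1.13 = 84.7 mM/s.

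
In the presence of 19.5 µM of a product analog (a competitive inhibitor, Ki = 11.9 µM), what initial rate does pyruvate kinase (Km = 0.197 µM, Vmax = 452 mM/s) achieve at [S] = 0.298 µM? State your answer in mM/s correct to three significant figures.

165 mM/s

With α = 1 + [I]/Ki = 1 + 19.5/11.9 = 2.639, the competitive rate law is v = Vmax[S] / (αKm + [S]).
v = 452×0.298 / (2.639×0.197 + 0.298) = 134.7/0.8178 = 165 mM/s.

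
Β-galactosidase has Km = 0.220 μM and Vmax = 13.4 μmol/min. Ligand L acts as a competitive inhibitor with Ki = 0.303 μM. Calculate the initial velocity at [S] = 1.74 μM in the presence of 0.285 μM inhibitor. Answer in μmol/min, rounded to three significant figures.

10.8 μmol/min

With α = 1 + [I]/Ki = 1 + 0.285/0.303 = 1.941, the competitive rate law is v = Vmax[S] / (αKm + [S]).
v = 13.4×1.74 / (1.941×0.220 + 1.74) = 23.32/2.167 = 10.8 μmol/min.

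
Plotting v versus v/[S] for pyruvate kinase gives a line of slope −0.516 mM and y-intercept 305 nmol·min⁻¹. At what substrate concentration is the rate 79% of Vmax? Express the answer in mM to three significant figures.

1.94 mM

The Eadie–Hofstee slope gives Km = 0.516 mM (slope = −Km).
v/Vmax = [S]/(Km+[S]) = 0.79 ⇒ [S] = Km·0.79/(1−0.79) = 0.516 × 3.762 = 1.94 mM.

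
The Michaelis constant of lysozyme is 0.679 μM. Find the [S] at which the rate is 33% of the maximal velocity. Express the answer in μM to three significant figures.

v/Vmax = [S]/(Km+[S]) = 0.33, so [S] = Km·0.33/(1 − 0.33) = 0.679 × 0.4925.
[S] = 0.334 μM.

0.334 μM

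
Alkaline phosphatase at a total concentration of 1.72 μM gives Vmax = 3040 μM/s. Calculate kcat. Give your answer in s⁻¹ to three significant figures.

1770 s⁻¹

kcat = Vmax/[E]total = 3040 μM/s / 1.72 μM = 1770 s⁻¹.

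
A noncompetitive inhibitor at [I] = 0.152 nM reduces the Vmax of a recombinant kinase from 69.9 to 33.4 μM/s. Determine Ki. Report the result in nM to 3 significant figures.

Noncompetitive: Vmax,app = Vmax/α with α = 1 + [I]/Ki.
α = Vmax/Vmax,app = 69.9/33.4 = 2.093.
Ki = [I]/(α − 1) = 0.152/1.093 = 0.139 nM.

0.139 nM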